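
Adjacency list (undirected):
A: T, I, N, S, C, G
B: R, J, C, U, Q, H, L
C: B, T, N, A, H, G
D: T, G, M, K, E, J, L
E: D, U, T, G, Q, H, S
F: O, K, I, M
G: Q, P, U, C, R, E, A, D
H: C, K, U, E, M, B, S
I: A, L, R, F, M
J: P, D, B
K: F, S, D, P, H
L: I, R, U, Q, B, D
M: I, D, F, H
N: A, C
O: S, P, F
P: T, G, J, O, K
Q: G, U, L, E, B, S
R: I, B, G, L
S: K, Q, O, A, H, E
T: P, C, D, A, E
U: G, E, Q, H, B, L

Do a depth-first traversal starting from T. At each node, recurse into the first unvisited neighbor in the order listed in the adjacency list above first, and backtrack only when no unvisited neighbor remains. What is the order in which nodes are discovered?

T, P, G, Q, U, E, D, M, I, A, N, C, B, R, L, J, H, K, F, O, S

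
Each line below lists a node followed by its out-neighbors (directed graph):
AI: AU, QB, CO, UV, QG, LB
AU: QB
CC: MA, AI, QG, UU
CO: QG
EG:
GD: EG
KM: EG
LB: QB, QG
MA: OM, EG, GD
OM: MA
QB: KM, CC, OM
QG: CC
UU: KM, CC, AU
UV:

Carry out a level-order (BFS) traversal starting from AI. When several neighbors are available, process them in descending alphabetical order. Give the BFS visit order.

AI → UV → QG → QB → LB → CO → AU → CC → OM → KM → UU → MA → EG → GD

Visit AI; enqueue UV, QG, QB, LB, CO, AU → queue [UV, QG, QB, LB, CO, AU]
Visit UV → queue [QG, QB, LB, CO, AU]
Visit QG; enqueue CC → queue [QB, LB, CO, AU, CC]
Visit QB; enqueue OM, KM → queue [LB, CO, AU, CC, OM, KM]
Visit LB → queue [CO, AU, CC, OM, KM]
Visit CO → queue [AU, CC, OM, KM]
Visit AU → queue [CC, OM, KM]
Visit CC; enqueue UU, MA → queue [OM, KM, UU, MA]
Visit OM → queue [KM, UU, MA]
Visit KM; enqueue EG → queue [UU, MA, EG]
Visit UU → queue [MA, EG]
Visit MA; enqueue GD → queue [EG, GD]
Visit EG → queue [GD]
Visit GD → queue []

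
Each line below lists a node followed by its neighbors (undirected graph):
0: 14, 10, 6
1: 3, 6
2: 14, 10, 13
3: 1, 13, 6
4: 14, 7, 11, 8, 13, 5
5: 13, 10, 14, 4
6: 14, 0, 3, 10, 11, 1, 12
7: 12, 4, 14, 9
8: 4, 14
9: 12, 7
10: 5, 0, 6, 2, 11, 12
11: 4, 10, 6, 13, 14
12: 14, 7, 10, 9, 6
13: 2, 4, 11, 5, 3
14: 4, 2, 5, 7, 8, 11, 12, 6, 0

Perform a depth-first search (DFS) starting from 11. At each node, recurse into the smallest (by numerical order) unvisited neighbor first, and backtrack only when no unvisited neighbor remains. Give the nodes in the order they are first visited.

Visit 11
11 → 4
4 → 5
5 → 10
10 → 0
0 → 6
6 → 1
1 → 3
3 → 13
13 → 2
2 → 14
14 → 7
7 → 9
9 → 12
14 → 8

11 → 4 → 5 → 10 → 0 → 6 → 1 → 3 → 13 → 2 → 14 → 7 → 9 → 12 → 8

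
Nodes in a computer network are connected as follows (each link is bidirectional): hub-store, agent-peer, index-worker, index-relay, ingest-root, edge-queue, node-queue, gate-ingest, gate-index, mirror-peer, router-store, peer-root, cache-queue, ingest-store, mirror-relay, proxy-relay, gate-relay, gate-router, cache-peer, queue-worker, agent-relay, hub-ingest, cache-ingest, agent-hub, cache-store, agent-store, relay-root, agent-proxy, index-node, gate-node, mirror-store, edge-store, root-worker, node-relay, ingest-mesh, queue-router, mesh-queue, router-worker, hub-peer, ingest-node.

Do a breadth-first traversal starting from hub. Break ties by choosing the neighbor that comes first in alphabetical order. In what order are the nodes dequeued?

Visit hub; enqueue agent, ingest, peer, store → queue [agent, ingest, peer, store]
Visit agent; enqueue proxy, relay → queue [ingest, peer, store, proxy, relay]
Visit ingest; enqueue cache, gate, mesh, node, root → queue [peer, store, proxy, relay, cache, gate, mesh, node, root]
Visit peer; enqueue mirror → queue [store, proxy, relay, cache, gate, mesh, node, root, mirror]
Visit store; enqueue edge, router → queue [proxy, relay, cache, gate, mesh, node, root, mirror, edge, router]
Visit proxy → queue [relay, cache, gate, mesh, node, root, mirror, edge, router]
Visit relay; enqueue index → queue [cache, gate, mesh, node, root, mirror, edge, router, index]
Visit cache; enqueue queue → queue [gate, mesh, node, root, mirror, edge, router, index, queue]
Visit gate → queue [mesh, node, root, mirror, edge, router, index, queue]
Visit mesh → queue [node, root, mirror, edge, router, index, queue]
Visit node → queue [root, mirror, edge, router, index, queue]
Visit root; enqueue worker → queue [mirror, edge, router, index, queue, worker]
Visit mirror → queue [edge, router, index, queue, worker]
Visit edge → queue [router, index, queue, worker]
Visit router → queue [index, queue, worker]
Visit index → queue [queue, worker]
Visit queue → queue [worker]
Visit worker → queue []

hub → agent → ingest → peer → store → proxy → relay → cache → gate → mesh → node → root → mirror → edge → router → index → queue → worker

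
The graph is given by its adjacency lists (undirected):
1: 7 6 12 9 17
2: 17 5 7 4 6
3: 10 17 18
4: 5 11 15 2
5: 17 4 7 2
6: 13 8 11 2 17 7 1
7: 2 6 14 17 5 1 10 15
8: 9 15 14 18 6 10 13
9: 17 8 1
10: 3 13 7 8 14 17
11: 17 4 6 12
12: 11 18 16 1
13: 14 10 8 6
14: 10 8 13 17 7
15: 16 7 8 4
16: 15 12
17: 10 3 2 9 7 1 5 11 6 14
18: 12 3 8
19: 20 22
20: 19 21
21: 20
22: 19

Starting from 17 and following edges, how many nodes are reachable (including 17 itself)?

BFS from 17 visits: 17, 14, 11, 10, 9, 7, 6, 5, 3, 2, 1, 13, 8, 12, 4, 15, 18, 16
Reachable nodes: 18 of 22 total.

18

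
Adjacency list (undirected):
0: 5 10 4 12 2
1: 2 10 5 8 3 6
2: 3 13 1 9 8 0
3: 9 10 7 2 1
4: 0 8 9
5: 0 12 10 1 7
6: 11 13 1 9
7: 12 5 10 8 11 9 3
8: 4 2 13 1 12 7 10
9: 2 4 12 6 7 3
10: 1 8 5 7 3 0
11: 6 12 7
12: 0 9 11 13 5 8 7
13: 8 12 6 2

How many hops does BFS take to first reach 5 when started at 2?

Level 0: 2
Level 1: 0, 1, 3, 8, 9, 13
Level 2: 4, 5, 6, 7, 10, 12
Level 3: 11
5 first appears at level 2.

2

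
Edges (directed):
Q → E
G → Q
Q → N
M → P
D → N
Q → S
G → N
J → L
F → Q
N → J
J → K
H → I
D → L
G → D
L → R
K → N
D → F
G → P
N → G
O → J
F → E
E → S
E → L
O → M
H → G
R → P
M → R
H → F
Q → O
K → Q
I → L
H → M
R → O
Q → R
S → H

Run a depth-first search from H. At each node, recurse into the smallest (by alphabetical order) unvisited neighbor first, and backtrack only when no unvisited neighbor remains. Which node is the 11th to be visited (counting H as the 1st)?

D

Visit H
H → F
F → E
E → L
L → R
R → O
O → J
J → K
K → N
N → G
G → D
G → P
G → Q
Q → S
O → M
H → I

Visit order: H, F, E, L, R, O, J, K, N, G, D, P, Q, S, M, I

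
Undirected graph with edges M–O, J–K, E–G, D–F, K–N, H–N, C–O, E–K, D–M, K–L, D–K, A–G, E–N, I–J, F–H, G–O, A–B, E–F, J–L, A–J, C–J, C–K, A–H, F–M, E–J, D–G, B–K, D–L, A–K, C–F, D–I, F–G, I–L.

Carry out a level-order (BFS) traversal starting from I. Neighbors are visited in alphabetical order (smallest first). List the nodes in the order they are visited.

I, D, J, L, F, G, K, M, A, C, E, H, O, B, N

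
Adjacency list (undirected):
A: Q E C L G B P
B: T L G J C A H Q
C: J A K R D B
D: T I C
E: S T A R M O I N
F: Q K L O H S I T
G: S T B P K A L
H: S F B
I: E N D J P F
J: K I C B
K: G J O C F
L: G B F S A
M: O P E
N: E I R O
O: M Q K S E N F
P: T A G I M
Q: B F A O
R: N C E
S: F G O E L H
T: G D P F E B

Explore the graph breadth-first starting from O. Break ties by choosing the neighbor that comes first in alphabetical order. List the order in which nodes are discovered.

O, E, F, K, M, N, Q, S, A, I, R, T, H, L, C, G, J, P, B, D

Visit O; enqueue E, F, K, M, N, Q, S → queue [E, F, K, M, N, Q, S]
Visit E; enqueue A, I, R, T → queue [F, K, M, N, Q, S, A, I, R, T]
Visit F; enqueue H, L → queue [K, M, N, Q, S, A, I, R, T, H, L]
Visit K; enqueue C, G, J → queue [M, N, Q, S, A, I, R, T, H, L, C, G, J]
Visit M; enqueue P → queue [N, Q, S, A, I, R, T, H, L, C, G, J, P]
Visit N → queue [Q, S, A, I, R, T, H, L, C, G, J, P]
Visit Q; enqueue B → queue [S, A, I, R, T, H, L, C, G, J, P, B]
Visit S → queue [A, I, R, T, H, L, C, G, J, P, B]
Visit A → queue [I, R, T, H, L, C, G, J, P, B]
Visit I; enqueue D → queue [R, T, H, L, C, G, J, P, B, D]
Visit R → queue [T, H, L, C, G, J, P, B, D]
Visit T → queue [H, L, C, G, J, P, B, D]
Visit H → queue [L, C, G, J, P, B, D]
Visit L → queue [C, G, J, P, B, D]
Visit C → queue [G, J, P, B, D]
Visit G → queue [J, P, B, D]
Visit J → queue [P, B, D]
Visit P → queue [B, D]
Visit B → queue [D]
Visit D → queue []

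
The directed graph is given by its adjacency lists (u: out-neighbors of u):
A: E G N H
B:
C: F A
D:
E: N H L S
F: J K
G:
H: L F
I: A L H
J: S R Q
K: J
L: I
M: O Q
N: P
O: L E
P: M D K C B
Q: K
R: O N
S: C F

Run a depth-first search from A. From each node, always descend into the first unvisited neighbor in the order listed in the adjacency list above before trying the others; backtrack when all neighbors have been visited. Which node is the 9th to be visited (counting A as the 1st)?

H

Visit A
A → E
E → N
N → P
P → M
M → O
O → L
L → I
I → H
H → F
F → J
J → S
S → C
J → R
J → Q
Q → K
P → D
P → B
A → G

Visit order: A, E, N, P, M, O, L, I, H, F, J, S, C, R, Q, K, D, B, G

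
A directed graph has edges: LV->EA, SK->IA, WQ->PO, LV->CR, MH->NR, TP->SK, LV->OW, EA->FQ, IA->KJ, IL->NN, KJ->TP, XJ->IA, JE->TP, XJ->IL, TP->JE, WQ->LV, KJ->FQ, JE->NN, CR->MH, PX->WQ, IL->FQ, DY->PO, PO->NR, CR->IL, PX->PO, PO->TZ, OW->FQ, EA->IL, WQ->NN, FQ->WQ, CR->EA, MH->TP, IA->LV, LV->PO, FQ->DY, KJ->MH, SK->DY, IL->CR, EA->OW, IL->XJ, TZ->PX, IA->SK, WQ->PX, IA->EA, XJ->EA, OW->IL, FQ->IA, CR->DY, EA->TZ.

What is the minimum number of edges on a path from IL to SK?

3

Level 0: IL
Level 1: CR, FQ, NN, XJ
Level 2: DY, EA, IA, MH, WQ
Level 3: KJ, LV, NR, OW, PO, PX, SK, TP, TZ
Level 4: JE
SK first appears at level 3.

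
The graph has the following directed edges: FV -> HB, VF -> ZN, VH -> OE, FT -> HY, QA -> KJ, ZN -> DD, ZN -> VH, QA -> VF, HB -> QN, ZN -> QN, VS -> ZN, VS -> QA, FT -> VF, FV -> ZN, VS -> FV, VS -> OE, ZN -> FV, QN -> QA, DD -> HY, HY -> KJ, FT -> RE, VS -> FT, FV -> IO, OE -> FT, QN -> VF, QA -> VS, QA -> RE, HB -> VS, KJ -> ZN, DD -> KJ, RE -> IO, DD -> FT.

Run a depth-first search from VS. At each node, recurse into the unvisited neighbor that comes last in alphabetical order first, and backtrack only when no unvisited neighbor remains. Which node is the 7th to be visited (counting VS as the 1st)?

Visit VS
VS → ZN
ZN → VH
VH → OE
OE → FT
FT → VF
FT → RE
RE → IO
FT → HY
HY → KJ
ZN → QN
QN → QA
ZN → FV
FV → HB
ZN → DD

Visit order: VS, ZN, VH, OE, FT, VF, RE, IO, HY, KJ, QN, QA, FV, HB, DD

RE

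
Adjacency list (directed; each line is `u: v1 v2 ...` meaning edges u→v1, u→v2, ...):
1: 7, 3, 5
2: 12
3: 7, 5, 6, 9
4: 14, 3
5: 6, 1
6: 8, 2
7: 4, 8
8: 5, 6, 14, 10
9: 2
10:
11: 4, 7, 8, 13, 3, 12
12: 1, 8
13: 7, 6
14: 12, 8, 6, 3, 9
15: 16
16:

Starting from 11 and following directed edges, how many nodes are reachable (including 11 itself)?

14

BFS from 11 visits: 11, 3, 4, 7, 8, 12, 13, 5, 6, 9, 14, 10, 1, 2
Reachable nodes: 14 of 16 total.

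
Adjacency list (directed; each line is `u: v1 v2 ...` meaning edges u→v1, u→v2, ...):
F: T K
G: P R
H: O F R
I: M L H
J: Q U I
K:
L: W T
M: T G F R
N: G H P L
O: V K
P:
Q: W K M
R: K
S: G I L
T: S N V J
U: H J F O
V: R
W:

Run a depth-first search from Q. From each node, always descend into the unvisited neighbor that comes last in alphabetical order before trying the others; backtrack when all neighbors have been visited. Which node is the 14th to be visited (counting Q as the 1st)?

Visit Q
Q → W
Q → M
M → T
T → V
V → R
R → K
T → S
S → L
S → I
I → H
H → O
H → F
S → G
G → P
T → N
T → J
J → U

Visit order: Q, W, M, T, V, R, K, S, L, I, H, O, F, G, P, N, J, U

G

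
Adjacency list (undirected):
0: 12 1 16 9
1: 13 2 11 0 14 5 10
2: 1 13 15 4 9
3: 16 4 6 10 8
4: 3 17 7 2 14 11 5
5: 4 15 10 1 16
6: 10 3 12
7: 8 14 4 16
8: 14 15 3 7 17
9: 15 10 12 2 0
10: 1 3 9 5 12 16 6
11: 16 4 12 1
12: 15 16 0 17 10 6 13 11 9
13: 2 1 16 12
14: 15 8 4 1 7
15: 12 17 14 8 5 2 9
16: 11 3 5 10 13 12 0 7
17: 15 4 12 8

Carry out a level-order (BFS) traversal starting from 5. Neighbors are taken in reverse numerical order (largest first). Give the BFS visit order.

Visit 5; enqueue 16, 15, 10, 4, 1 → queue [16, 15, 10, 4, 1]
Visit 16; enqueue 13, 12, 11, 7, 3, 0 → queue [15, 10, 4, 1, 13, 12, 11, 7, 3, 0]
Visit 15; enqueue 17, 14, 9, 8, 2 → queue [10, 4, 1, 13, 12, 11, 7, 3, 0, 17, 14, 9, 8, 2]
Visit 10; enqueue 6 → queue [4, 1, 13, 12, 11, 7, 3, 0, 17, 14, 9, 8, 2, 6]
Visit 4 → queue [1, 13, 12, 11, 7, 3, 0, 17, 14, 9, 8, 2, 6]
Visit 1 → queue [13, 12, 11, 7, 3, 0, 17, 14, 9, 8, 2, 6]
Visit 13 → queue [12, 11, 7, 3, 0, 17, 14, 9, 8, 2, 6]
Visit 12 → queue [11, 7, 3, 0, 17, 14, 9, 8, 2, 6]
Visit 11 → queue [7, 3, 0, 17, 14, 9, 8, 2, 6]
Visit 7 → queue [3, 0, 17, 14, 9, 8, 2, 6]
Visit 3 → queue [0, 17, 14, 9, 8, 2, 6]
Visit 0 → queue [17, 14, 9, 8, 2, 6]
Visit 17 → queue [14, 9, 8, 2, 6]
Visit 14 → queue [9, 8, 2, 6]
Visit 9 → queue [8, 2, 6]
Visit 8 → queue [2, 6]
Visit 2 → queue [6]
Visit 6 → queue []

5, 16, 15, 10, 4, 1, 13, 12, 11, 7, 3, 0, 17, 14, 9, 8, 2, 6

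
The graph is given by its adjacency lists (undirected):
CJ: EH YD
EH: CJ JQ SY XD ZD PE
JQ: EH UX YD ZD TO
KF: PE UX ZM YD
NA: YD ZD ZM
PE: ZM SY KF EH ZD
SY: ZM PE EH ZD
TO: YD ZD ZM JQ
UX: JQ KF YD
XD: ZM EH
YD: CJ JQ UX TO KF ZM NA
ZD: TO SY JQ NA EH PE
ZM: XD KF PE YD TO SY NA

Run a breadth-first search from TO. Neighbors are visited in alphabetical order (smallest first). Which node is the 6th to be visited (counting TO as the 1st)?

Visit TO; enqueue JQ, YD, ZD, ZM → queue [JQ, YD, ZD, ZM]
Visit JQ; enqueue EH, UX → queue [YD, ZD, ZM, EH, UX]
Visit YD; enqueue CJ, KF, NA → queue [ZD, ZM, EH, UX, CJ, KF, NA]
Visit ZD; enqueue PE, SY → queue [ZM, EH, UX, CJ, KF, NA, PE, SY]
Visit ZM; enqueue XD → queue [EH, UX, CJ, KF, NA, PE, SY, XD]
Visit EH → queue [UX, CJ, KF, NA, PE, SY, XD]
Visit UX → queue [CJ, KF, NA, PE, SY, XD]
Visit CJ → queue [KF, NA, PE, SY, XD]
Visit KF → queue [NA, PE, SY, XD]
Visit NA → queue [PE, SY, XD]
Visit PE → queue [SY, XD]
Visit SY → queue [XD]
Visit XD → queue []

Visit order: TO, JQ, YD, ZD, ZM, EH, UX, CJ, KF, NA, PE, SY, XD

EH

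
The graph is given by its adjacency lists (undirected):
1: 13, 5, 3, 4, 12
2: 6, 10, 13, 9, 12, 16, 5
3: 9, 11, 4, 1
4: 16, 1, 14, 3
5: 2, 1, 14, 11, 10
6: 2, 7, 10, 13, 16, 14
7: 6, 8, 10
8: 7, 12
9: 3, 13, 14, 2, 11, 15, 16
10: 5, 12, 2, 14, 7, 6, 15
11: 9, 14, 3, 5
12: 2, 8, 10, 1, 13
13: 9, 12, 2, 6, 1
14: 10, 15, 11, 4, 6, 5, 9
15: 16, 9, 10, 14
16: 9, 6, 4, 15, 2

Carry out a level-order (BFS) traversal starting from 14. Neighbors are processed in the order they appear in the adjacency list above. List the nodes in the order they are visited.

Visit 14; enqueue 10, 15, 11, 4, 6, 5, 9 → queue [10, 15, 11, 4, 6, 5, 9]
Visit 10; enqueue 12, 2, 7 → queue [15, 11, 4, 6, 5, 9, 12, 2, 7]
Visit 15; enqueue 16 → queue [11, 4, 6, 5, 9, 12, 2, 7, 16]
Visit 11; enqueue 3 → queue [4, 6, 5, 9, 12, 2, 7, 16, 3]
Visit 4; enqueue 1 → queue [6, 5, 9, 12, 2, 7, 16, 3, 1]
Visit 6; enqueue 13 → queue [5, 9, 12, 2, 7, 16, 3, 1, 13]
Visit 5 → queue [9, 12, 2, 7, 16, 3, 1, 13]
Visit 9 → queue [12, 2, 7, 16, 3, 1, 13]
Visit 12; enqueue 8 → queue [2, 7, 16, 3, 1, 13, 8]
Visit 2 → queue [7, 16, 3, 1, 13, 8]
Visit 7 → queue [16, 3, 1, 13, 8]
Visit 16 → queue [3, 1, 13, 8]
Visit 3 → queue [1, 13, 8]
Visit 1 → queue [13, 8]
Visit 13 → queue [8]
Visit 8 → queue []

14, 10, 15, 11, 4, 6, 5, 9, 12, 2, 7, 16, 3, 1, 13, 8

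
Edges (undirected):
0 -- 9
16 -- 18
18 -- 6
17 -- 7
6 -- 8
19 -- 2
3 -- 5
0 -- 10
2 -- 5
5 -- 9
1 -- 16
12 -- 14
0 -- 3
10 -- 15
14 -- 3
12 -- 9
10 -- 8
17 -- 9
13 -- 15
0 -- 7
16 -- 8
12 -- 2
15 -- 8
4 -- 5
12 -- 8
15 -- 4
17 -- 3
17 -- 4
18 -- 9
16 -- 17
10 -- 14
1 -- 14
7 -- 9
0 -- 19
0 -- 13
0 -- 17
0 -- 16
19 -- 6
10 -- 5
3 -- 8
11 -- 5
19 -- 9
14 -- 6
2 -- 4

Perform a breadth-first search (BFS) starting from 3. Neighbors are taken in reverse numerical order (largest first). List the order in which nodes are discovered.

3, 17, 14, 8, 5, 0, 16, 9, 7, 4, 12, 10, 6, 1, 15, 11, 2, 19, 13, 18

Visit 3; enqueue 17, 14, 8, 5, 0 → queue [17, 14, 8, 5, 0]
Visit 17; enqueue 16, 9, 7, 4 → queue [14, 8, 5, 0, 16, 9, 7, 4]
Visit 14; enqueue 12, 10, 6, 1 → queue [8, 5, 0, 16, 9, 7, 4, 12, 10, 6, 1]
Visit 8; enqueue 15 → queue [5, 0, 16, 9, 7, 4, 12, 10, 6, 1, 15]
Visit 5; enqueue 11, 2 → queue [0, 16, 9, 7, 4, 12, 10, 6, 1, 15, 11, 2]
Visit 0; enqueue 19, 13 → queue [16, 9, 7, 4, 12, 10, 6, 1, 15, 11, 2, 19, 13]
Visit 16; enqueue 18 → queue [9, 7, 4, 12, 10, 6, 1, 15, 11, 2, 19, 13, 18]
Visit 9 → queue [7, 4, 12, 10, 6, 1, 15, 11, 2, 19, 13, 18]
Visit 7 → queue [4, 12, 10, 6, 1, 15, 11, 2, 19, 13, 18]
Visit 4 → queue [12, 10, 6, 1, 15, 11, 2, 19, 13, 18]
Visit 12 → queue [10, 6, 1, 15, 11, 2, 19, 13, 18]
Visit 10 → queue [6, 1, 15, 11, 2, 19, 13, 18]
Visit 6 → queue [1, 15, 11, 2, 19, 13, 18]
Visit 1 → queue [15, 11, 2, 19, 13, 18]
Visit 15 → queue [11, 2, 19, 13, 18]
Visit 11 → queue [2, 19, 13, 18]
Visit 2 → queue [19, 13, 18]
Visit 19 → queue [13, 18]
Visit 13 → queue [18]
Visit 18 → queue []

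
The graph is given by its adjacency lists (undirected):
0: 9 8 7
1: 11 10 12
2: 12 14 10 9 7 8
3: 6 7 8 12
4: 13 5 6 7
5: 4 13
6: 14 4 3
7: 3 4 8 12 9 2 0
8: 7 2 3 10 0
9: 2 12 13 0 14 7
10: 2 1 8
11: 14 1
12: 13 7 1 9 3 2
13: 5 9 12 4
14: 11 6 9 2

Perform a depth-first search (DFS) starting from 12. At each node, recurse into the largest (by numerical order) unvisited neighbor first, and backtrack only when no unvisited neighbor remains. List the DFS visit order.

Visit 12
12 → 13
13 → 9
9 → 14
14 → 11
11 → 1
1 → 10
10 → 8
8 → 7
7 → 4
4 → 6
6 → 3
4 → 5
7 → 2
7 → 0

12 13 9 14 11 1 10 8 7 4 6 3 5 2 0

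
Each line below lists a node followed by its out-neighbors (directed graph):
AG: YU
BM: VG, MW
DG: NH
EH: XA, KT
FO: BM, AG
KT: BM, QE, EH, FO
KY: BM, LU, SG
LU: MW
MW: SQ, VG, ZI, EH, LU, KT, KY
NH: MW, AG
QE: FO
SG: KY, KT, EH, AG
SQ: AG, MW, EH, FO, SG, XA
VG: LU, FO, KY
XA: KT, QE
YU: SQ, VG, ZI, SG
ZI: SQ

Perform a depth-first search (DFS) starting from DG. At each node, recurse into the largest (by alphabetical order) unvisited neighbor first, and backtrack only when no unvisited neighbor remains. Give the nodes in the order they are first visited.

DG → NH → MW → ZI → SQ → XA → QE → FO → BM → VG → LU → KY → SG → KT → EH → AG → YU

Visit DG
DG → NH
NH → MW
MW → ZI
ZI → SQ
SQ → XA
XA → QE
QE → FO
FO → BM
BM → VG
VG → LU
VG → KY
KY → SG
SG → KT
KT → EH
SG → AG
AG → YU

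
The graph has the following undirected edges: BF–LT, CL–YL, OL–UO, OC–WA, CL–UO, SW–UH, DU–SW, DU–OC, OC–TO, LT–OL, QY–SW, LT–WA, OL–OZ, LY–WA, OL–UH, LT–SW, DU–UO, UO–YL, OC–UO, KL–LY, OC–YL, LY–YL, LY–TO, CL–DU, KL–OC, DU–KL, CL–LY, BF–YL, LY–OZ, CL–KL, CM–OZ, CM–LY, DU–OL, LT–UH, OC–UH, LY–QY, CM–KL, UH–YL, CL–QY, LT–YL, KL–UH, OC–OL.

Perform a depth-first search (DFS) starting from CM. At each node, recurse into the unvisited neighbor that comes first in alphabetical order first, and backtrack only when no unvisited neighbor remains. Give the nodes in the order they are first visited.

Visit CM
CM → KL
KL → CL
CL → DU
DU → OC
OC → OL
OL → LT
LT → BF
BF → YL
YL → LY
LY → OZ
LY → QY
QY → SW
SW → UH
LY → TO
LY → WA
YL → UO

CM KL CL DU OC OL LT BF YL LY OZ QY SW UH TO WA UO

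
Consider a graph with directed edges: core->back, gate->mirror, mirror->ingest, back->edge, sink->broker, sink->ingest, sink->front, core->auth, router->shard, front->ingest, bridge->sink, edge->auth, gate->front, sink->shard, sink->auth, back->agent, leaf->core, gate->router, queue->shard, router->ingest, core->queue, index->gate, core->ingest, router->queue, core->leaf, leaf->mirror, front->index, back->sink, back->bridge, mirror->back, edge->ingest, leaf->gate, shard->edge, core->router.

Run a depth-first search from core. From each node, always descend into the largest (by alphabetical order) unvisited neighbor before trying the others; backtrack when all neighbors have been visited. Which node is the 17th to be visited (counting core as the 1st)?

Visit core
core → router
router → shard
shard → edge
edge → ingest
edge → auth
router → queue
core → leaf
leaf → mirror
mirror → back
back → sink
sink → front
front → index
index → gate
sink → broker
back → bridge
back → agent

Visit order: core, router, shard, edge, ingest, auth, queue, leaf, mirror, back, sink, front, index, gate, broker, bridge, agent

agent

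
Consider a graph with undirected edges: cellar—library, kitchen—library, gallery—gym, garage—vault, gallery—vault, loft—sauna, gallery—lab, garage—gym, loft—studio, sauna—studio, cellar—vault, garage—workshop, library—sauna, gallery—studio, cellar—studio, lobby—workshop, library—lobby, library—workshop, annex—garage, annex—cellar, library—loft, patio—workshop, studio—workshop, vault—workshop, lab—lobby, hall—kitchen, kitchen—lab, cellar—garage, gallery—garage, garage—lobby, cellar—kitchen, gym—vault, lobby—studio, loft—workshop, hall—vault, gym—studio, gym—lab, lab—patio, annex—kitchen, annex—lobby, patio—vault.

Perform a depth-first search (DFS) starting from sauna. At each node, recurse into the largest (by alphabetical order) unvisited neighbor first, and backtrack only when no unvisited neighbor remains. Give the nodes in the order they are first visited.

sauna, studio, workshop, vault, patio, lab, lobby, library, loft, kitchen, hall, cellar, garage, gym, gallery, annex

Visit sauna
sauna → studio
studio → workshop
workshop → vault
vault → patio
patio → lab
lab → lobby
lobby → library
library → loft
library → kitchen
kitchen → hall
kitchen → cellar
cellar → garage
garage → gym
gym → gallery
garage → annex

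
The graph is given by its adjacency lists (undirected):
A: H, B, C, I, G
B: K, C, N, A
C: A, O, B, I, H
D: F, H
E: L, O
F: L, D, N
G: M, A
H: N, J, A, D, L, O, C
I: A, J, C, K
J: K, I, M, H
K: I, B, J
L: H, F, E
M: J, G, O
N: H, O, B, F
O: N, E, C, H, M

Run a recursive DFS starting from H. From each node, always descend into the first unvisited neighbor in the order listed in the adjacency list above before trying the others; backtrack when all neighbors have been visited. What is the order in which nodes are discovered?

H, N, O, E, L, F, D, C, A, B, K, I, J, M, G

Visit H
H → N
N → O
O → E
E → L
L → F
F → D
O → C
C → A
A → B
B → K
K → I
I → J
J → M
M → G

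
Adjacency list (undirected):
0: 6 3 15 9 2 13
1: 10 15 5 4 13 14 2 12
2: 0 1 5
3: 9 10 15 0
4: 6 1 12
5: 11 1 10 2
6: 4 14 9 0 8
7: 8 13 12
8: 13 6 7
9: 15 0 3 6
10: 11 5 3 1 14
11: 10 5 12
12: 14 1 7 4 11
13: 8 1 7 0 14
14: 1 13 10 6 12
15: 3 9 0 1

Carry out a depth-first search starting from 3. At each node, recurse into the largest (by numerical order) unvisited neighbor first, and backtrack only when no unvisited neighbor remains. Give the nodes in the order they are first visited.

Visit 3
3 → 15
15 → 9
9 → 6
6 → 14
14 → 13
13 → 8
8 → 7
7 → 12
12 → 11
11 → 10
10 → 5
5 → 2
2 → 1
1 → 4
2 → 0

3 -> 15 -> 9 -> 6 -> 14 -> 13 -> 8 -> 7 -> 12 -> 11 -> 10 -> 5 -> 2 -> 1 -> 4 -> 0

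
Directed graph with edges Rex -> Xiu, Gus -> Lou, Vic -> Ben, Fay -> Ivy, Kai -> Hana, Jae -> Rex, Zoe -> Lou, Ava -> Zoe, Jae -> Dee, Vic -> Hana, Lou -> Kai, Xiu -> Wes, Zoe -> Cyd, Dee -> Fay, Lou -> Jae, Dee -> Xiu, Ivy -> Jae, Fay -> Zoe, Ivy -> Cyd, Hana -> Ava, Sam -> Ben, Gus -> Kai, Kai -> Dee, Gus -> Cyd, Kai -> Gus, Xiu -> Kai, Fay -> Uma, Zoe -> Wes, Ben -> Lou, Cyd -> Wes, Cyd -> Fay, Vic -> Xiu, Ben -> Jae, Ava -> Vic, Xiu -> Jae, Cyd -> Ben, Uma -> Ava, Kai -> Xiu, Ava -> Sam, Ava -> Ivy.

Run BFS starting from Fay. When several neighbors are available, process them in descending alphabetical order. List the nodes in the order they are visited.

Visit Fay; enqueue Zoe, Uma, Ivy → queue [Zoe, Uma, Ivy]
Visit Zoe; enqueue Wes, Lou, Cyd → queue [Uma, Ivy, Wes, Lou, Cyd]
Visit Uma; enqueue Ava → queue [Ivy, Wes, Lou, Cyd, Ava]
Visit Ivy; enqueue Jae → queue [Wes, Lou, Cyd, Ava, Jae]
Visit Wes → queue [Lou, Cyd, Ava, Jae]
Visit Lou; enqueue Kai → queue [Cyd, Ava, Jae, Kai]
Visit Cyd; enqueue Ben → queue [Ava, Jae, Kai, Ben]
Visit Ava; enqueue Vic, Sam → queue [Jae, Kai, Ben, Vic, Sam]
Visit Jae; enqueue Rex, Dee → queue [Kai, Ben, Vic, Sam, Rex, Dee]
Visit Kai; enqueue Xiu, Hana, Gus → queue [Ben, Vic, Sam, Rex, Dee, Xiu, Hana, Gus]
Visit Ben → queue [Vic, Sam, Rex, Dee, Xiu, Hana, Gus]
Visit Vic → queue [Sam, Rex, Dee, Xiu, Hana, Gus]
Visit Sam → queue [Rex, Dee, Xiu, Hana, Gus]
Visit Rex → queue [Dee, Xiu, Hana, Gus]
Visit Dee → queue [Xiu, Hana, Gus]
Visit Xiu → queue [Hana, Gus]
Visit Hana → queue [Gus]
Visit Gus → queue []

Fay Zoe Uma Ivy Wes Lou Cyd Ava Jae Kai Ben Vic Sam Rex Dee Xiu Hana Gus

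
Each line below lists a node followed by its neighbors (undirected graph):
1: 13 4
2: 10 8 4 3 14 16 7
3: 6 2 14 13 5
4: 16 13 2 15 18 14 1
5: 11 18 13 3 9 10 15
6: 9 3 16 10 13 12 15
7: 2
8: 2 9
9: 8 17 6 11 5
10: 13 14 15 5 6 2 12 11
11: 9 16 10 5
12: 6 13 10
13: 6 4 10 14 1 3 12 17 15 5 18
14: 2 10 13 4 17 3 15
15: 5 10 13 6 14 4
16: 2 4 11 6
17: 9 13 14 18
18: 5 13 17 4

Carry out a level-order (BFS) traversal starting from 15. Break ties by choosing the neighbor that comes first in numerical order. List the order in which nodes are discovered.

15 -> 4 -> 5 -> 6 -> 10 -> 13 -> 14 -> 1 -> 2 -> 16 -> 18 -> 3 -> 9 -> 11 -> 12 -> 17 -> 7 -> 8

Visit 15; enqueue 4, 5, 6, 10, 13, 14 → queue [4, 5, 6, 10, 13, 14]
Visit 4; enqueue 1, 2, 16, 18 → queue [5, 6, 10, 13, 14, 1, 2, 16, 18]
Visit 5; enqueue 3, 9, 11 → queue [6, 10, 13, 14, 1, 2, 16, 18, 3, 9, 11]
Visit 6; enqueue 12 → queue [10, 13, 14, 1, 2, 16, 18, 3, 9, 11, 12]
Visit 10 → queue [13, 14, 1, 2, 16, 18, 3, 9, 11, 12]
Visit 13; enqueue 17 → queue [14, 1, 2, 16, 18, 3, 9, 11, 12, 17]
Visit 14 → queue [1, 2, 16, 18, 3, 9, 11, 12, 17]
Visit 1 → queue [2, 16, 18, 3, 9, 11, 12, 17]
Visit 2; enqueue 7, 8 → queue [16, 18, 3, 9, 11, 12, 17, 7, 8]
Visit 16 → queue [18, 3, 9, 11, 12, 17, 7, 8]
Visit 18 → queue [3, 9, 11, 12, 17, 7, 8]
Visit 3 → queue [9, 11, 12, 17, 7, 8]
Visit 9 → queue [11, 12, 17, 7, 8]
Visit 11 → queue [12, 17, 7, 8]
Visit 12 → queue [17, 7, 8]
Visit 17 → queue [7, 8]
Visit 7 → queue [8]
Visit 8 → queue []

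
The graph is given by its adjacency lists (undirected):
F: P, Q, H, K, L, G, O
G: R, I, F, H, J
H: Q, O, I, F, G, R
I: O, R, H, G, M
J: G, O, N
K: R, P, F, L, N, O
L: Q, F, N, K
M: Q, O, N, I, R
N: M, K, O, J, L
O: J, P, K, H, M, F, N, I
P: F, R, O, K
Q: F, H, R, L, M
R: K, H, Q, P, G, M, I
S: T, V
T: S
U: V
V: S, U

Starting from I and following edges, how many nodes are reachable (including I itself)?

BFS from I visits: I, G, H, M, O, R, F, J, Q, N, K, P, L
Reachable nodes: 13 of 17 total.

13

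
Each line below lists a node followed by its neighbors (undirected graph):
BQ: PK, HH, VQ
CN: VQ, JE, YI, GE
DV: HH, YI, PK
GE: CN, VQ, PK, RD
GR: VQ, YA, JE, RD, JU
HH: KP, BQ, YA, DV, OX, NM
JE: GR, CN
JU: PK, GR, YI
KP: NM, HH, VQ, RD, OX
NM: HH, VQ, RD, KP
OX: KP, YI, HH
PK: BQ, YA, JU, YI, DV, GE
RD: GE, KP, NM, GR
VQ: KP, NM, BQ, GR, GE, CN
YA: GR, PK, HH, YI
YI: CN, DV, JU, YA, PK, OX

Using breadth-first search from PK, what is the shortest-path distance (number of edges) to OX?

Level 0: PK
Level 1: BQ, DV, GE, JU, YA, YI
Level 2: CN, GR, HH, OX, RD, VQ
Level 3: JE, KP, NM
OX first appears at level 2.

2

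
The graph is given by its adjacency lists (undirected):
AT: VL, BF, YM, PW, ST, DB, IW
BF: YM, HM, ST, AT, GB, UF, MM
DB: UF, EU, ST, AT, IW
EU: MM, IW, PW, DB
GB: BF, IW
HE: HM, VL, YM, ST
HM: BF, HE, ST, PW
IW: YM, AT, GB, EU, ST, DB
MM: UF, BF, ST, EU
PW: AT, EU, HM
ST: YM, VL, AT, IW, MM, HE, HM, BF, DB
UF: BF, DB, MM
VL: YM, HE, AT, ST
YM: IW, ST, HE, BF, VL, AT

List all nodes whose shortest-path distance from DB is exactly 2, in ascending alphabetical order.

BF, GB, HE, HM, MM, PW, VL, YM

Level 0: DB
Level 1: AT, EU, IW, ST, UF
Level 2: BF, GB, HE, HM, MM, PW, VL, YM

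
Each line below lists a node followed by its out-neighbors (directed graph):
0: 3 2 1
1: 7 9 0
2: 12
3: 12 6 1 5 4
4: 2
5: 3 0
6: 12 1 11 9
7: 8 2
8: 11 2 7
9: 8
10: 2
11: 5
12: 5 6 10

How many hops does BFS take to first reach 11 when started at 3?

Level 0: 3
Level 1: 1, 4, 5, 6, 12
Level 2: 0, 2, 7, 9, 10, 11
Level 3: 8
11 first appears at level 2.

2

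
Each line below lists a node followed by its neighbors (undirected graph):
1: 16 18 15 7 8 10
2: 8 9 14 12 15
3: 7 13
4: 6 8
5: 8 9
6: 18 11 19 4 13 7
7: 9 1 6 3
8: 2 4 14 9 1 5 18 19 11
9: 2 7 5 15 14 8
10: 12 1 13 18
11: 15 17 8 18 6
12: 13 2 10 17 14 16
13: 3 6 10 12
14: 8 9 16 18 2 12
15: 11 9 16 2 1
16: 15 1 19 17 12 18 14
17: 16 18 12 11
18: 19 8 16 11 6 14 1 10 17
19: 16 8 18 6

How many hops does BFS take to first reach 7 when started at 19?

Level 0: 19
Level 1: 6, 8, 16, 18
Level 2: 1, 2, 4, 5, 7, 9, 10, 11, 12, 13, 14, 15, 17
Level 3: 3
7 first appears at level 2.

2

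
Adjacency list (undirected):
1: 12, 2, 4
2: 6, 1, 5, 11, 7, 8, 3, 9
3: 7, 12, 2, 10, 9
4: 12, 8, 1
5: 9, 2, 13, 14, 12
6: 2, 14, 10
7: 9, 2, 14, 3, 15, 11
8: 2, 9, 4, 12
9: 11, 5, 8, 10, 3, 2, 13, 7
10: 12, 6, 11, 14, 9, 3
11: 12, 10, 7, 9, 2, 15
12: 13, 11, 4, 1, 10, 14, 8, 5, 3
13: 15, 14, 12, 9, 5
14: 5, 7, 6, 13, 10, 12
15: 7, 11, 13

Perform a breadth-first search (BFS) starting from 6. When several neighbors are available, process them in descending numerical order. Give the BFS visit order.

Visit 6; enqueue 14, 10, 2 → queue [14, 10, 2]
Visit 14; enqueue 13, 12, 7, 5 → queue [10, 2, 13, 12, 7, 5]
Visit 10; enqueue 11, 9, 3 → queue [2, 13, 12, 7, 5, 11, 9, 3]
Visit 2; enqueue 8, 1 → queue [13, 12, 7, 5, 11, 9, 3, 8, 1]
Visit 13; enqueue 15 → queue [12, 7, 5, 11, 9, 3, 8, 1, 15]
Visit 12; enqueue 4 → queue [7, 5, 11, 9, 3, 8, 1, 15, 4]
Visit 7 → queue [5, 11, 9, 3, 8, 1, 15, 4]
Visit 5 → queue [11, 9, 3, 8, 1, 15, 4]
Visit 11 → queue [9, 3, 8, 1, 15, 4]
Visit 9 → queue [3, 8, 1, 15, 4]
Visit 3 → queue [8, 1, 15, 4]
Visit 8 → queue [1, 15, 4]
Visit 1 → queue [15, 4]
Visit 15 → queue [4]
Visit 4 → queue []

6, 14, 10, 2, 13, 12, 7, 5, 11, 9, 3, 8, 1, 15, 4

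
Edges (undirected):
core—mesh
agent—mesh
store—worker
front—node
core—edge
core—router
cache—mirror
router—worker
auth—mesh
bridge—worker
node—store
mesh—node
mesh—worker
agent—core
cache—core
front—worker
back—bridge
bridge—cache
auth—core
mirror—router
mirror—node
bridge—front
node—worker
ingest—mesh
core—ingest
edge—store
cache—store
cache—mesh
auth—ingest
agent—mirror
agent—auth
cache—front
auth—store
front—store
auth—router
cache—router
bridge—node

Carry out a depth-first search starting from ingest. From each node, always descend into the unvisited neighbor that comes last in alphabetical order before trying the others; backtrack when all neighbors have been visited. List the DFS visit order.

Visit ingest
ingest → mesh
mesh → worker
worker → store
store → node
node → mirror
mirror → router
router → core
core → edge
core → cache
cache → front
front → bridge
bridge → back
core → auth
auth → agent

ingest -> mesh -> worker -> store -> node -> mirror -> router -> core -> edge -> cache -> front -> bridge -> back -> auth -> agent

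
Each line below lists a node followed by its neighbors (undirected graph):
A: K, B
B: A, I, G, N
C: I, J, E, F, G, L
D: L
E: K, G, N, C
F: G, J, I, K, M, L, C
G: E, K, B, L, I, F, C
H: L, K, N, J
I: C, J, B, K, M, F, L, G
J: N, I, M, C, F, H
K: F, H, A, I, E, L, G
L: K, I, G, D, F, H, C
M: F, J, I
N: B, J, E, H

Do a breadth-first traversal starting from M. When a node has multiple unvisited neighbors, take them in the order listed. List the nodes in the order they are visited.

Visit M; enqueue F, J, I → queue [F, J, I]
Visit F; enqueue G, K, L, C → queue [J, I, G, K, L, C]
Visit J; enqueue N, H → queue [I, G, K, L, C, N, H]
Visit I; enqueue B → queue [G, K, L, C, N, H, B]
Visit G; enqueue E → queue [K, L, C, N, H, B, E]
Visit K; enqueue A → queue [L, C, N, H, B, E, A]
Visit L; enqueue D → queue [C, N, H, B, E, A, D]
Visit C → queue [N, H, B, E, A, D]
Visit N → queue [H, B, E, A, D]
Visit H → queue [B, E, A, D]
Visit B → queue [E, A, D]
Visit E → queue [A, D]
Visit A → queue [D]
Visit D → queue []

M, F, J, I, G, K, L, C, N, H, B, E, A, D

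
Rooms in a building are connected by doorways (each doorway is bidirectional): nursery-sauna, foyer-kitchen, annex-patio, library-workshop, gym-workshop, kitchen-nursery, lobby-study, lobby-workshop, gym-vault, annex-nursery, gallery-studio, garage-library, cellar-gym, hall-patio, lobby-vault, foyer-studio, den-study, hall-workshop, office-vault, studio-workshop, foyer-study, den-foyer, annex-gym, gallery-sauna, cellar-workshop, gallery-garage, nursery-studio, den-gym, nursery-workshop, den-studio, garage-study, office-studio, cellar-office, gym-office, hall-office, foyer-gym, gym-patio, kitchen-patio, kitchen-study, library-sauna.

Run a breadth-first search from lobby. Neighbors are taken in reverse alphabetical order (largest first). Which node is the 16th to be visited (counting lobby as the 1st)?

gallery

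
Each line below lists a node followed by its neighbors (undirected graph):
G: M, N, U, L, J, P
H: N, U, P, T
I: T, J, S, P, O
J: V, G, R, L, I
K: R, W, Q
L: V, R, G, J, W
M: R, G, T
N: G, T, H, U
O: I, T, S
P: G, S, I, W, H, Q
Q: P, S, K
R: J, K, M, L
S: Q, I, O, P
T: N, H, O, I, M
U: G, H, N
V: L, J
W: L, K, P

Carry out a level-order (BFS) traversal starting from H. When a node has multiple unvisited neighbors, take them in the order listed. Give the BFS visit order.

H N U P T G S I W Q O M L J K R V

Visit H; enqueue N, U, P, T → queue [N, U, P, T]
Visit N; enqueue G → queue [U, P, T, G]
Visit U → queue [P, T, G]
Visit P; enqueue S, I, W, Q → queue [T, G, S, I, W, Q]
Visit T; enqueue O, M → queue [G, S, I, W, Q, O, M]
Visit G; enqueue L, J → queue [S, I, W, Q, O, M, L, J]
Visit S → queue [I, W, Q, O, M, L, J]
Visit I → queue [W, Q, O, M, L, J]
Visit W; enqueue K → queue [Q, O, M, L, J, K]
Visit Q → queue [O, M, L, J, K]
Visit O → queue [M, L, J, K]
Visit M; enqueue R → queue [L, J, K, R]
Visit L; enqueue V → queue [J, K, R, V]
Visit J → queue [K, R, V]
Visit K → queue [R, V]
Visit R → queue [V]
Visit V → queue []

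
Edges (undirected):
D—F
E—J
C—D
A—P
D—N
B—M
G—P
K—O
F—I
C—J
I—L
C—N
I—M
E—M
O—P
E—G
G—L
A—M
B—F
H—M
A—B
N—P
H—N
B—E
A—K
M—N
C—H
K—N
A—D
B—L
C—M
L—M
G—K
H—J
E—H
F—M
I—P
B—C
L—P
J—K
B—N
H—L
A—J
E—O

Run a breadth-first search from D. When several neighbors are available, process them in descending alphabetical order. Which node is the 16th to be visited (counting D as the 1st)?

Visit D; enqueue N, F, C, A → queue [N, F, C, A]
Visit N; enqueue P, M, K, H, B → queue [F, C, A, P, M, K, H, B]
Visit F; enqueue I → queue [C, A, P, M, K, H, B, I]
Visit C; enqueue J → queue [A, P, M, K, H, B, I, J]
Visit A → queue [P, M, K, H, B, I, J]
Visit P; enqueue O, L, G → queue [M, K, H, B, I, J, O, L, G]
Visit M; enqueue E → queue [K, H, B, I, J, O, L, G, E]
Visit K → queue [H, B, I, J, O, L, G, E]
Visit H → queue [B, I, J, O, L, G, E]
Visit B → queue [I, J, O, L, G, E]
Visit I → queue [J, O, L, G, E]
Visit J → queue [O, L, G, E]
Visit O → queue [L, G, E]
Visit L → queue [G, E]
Visit G → queue [E]
Visit E → queue []

Visit order: D, N, F, C, A, P, M, K, H, B, I, J, O, L, G, E

E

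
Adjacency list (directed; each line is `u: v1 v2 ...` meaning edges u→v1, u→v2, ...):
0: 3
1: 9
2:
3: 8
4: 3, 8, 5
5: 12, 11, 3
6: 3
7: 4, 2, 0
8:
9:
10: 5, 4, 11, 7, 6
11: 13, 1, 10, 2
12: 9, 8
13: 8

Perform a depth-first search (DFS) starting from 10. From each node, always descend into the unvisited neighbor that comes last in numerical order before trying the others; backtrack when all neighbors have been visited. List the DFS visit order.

Visit 10
10 → 11
11 → 13
13 → 8
11 → 2
11 → 1
1 → 9
10 → 7
7 → 4
4 → 5
5 → 12
5 → 3
7 → 0
10 → 6

10, 11, 13, 8, 2, 1, 9, 7, 4, 5, 12, 3, 0, 6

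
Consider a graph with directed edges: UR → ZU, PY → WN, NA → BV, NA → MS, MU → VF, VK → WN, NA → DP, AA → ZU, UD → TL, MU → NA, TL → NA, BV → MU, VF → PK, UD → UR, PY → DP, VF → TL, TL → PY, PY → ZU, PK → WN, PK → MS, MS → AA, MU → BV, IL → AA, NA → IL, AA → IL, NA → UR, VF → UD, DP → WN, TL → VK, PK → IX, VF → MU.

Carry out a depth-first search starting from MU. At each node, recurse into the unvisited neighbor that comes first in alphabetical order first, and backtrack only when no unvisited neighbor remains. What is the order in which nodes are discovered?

Visit MU
MU → BV
MU → NA
NA → DP
DP → WN
NA → IL
IL → AA
AA → ZU
NA → MS
NA → UR
MU → VF
VF → PK
PK → IX
VF → TL
TL → PY
TL → VK
VF → UD

MU → BV → NA → DP → WN → IL → AA → ZU → MS → UR → VF → PK → IX → TL → PY → VK → UD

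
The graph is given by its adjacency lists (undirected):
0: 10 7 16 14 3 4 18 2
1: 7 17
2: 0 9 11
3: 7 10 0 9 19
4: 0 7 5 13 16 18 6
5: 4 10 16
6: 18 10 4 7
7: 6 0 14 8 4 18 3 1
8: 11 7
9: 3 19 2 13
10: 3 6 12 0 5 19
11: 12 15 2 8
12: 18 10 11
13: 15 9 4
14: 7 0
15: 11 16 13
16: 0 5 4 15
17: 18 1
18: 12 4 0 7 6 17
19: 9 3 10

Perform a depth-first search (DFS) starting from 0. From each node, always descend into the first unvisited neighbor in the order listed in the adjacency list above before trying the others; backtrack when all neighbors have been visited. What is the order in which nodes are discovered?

0, 10, 3, 7, 6, 18, 12, 11, 15, 16, 5, 4, 13, 9, 19, 2, 8, 17, 1, 14

Visit 0
0 → 10
10 → 3
3 → 7
7 → 6
6 → 18
18 → 12
12 → 11
11 → 15
15 → 16
16 → 5
5 → 4
4 → 13
13 → 9
9 → 19
9 → 2
11 → 8
18 → 17
17 → 1
7 → 14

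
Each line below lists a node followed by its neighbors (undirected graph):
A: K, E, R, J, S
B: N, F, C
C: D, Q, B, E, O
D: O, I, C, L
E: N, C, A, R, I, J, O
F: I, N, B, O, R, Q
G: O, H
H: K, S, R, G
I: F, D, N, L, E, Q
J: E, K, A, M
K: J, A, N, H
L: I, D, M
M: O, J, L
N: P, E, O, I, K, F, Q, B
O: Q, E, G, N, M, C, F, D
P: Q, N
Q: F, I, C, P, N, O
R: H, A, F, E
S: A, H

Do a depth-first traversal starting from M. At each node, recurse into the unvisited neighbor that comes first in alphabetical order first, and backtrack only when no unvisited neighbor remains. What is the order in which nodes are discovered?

Visit M
M → J
J → A
A → E
E → C
C → B
B → F
F → I
I → D
D → L
D → O
O → G
G → H
H → K
K → N
N → P
P → Q
H → R
H → S

M → J → A → E → C → B → F → I → D → L → O → G → H → K → N → P → Q → R → S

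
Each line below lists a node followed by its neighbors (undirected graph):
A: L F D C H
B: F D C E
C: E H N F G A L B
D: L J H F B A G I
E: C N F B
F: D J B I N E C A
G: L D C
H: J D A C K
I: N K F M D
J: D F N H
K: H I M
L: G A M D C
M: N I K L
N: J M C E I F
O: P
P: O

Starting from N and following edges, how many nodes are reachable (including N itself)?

BFS from N visits: N, C, E, F, I, J, M, A, B, G, H, L, D, K
Reachable nodes: 14 of 16 total.

14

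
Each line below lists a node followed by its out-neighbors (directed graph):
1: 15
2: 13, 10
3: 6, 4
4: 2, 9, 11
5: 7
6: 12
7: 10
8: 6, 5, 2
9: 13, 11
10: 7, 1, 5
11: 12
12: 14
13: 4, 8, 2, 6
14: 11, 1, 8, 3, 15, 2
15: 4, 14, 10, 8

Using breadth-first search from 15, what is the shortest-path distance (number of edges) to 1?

Level 0: 15
Level 1: 4, 8, 10, 14
Level 2: 1, 2, 3, 5, 6, 7, 9, 11
Level 3: 12, 13
1 first appears at level 2.

2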